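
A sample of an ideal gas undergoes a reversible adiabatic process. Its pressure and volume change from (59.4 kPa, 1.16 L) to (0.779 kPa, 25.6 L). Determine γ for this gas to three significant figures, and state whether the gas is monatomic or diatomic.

γ ≈ 1.40; diatomic

PV^γ = const ⇒ γ = ln(P₂/P₁) / ln(V₁/V₂).
γ = ln(0.779/59.4) / ln(1.16/25.6) = 1.401.
γ ≈ 1.40 is close to 7/5, so the gas is diatomic.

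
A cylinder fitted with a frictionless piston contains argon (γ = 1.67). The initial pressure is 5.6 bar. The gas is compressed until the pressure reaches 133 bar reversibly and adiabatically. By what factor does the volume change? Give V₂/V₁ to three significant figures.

V₂/V₁ ≈ 0.150

From PV^γ = const, V₂/V₁ = (P₁/P₂)^(1/γ).
V₂/V₁ = (5.6/133)^(0.599) = 0.1501.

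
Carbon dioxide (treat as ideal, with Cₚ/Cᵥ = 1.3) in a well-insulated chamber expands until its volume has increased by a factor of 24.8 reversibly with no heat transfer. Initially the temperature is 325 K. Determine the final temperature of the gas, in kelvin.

T₂ ≈ 124 K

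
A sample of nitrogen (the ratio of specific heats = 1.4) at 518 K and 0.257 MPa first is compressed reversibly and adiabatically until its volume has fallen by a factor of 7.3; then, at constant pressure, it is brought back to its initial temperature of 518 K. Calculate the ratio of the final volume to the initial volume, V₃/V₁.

V₃/V₁ ≈ 0.0619

Adiabatic step: V₂/V₁ = 0.137; T₂ = T₁·7.3^(0.4) = 1147 K.
Isobaric step: V₃/V₂ = T₃/T₂ = 518/1147.
V₃/V₁ = (V₂/V₁)(V₃/V₂) = 0.137 × (518/1147) = 0.06185.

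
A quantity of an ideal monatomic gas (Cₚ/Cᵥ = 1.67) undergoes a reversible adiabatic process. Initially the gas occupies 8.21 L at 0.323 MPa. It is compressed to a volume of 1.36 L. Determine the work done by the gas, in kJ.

P₂ = P₁(V₁/V₂)^γ = 0.323×(8.21/1.36)^(1.67) = 6.503 MPa.
For a reversible adiabat, W_by_gas = (P₁V₁ − P₂V₂)/(γ−1).
W_by = (323000×0.00821 − 6.503×10^6×0.00136) / (0.67) = -9243 J.

W ≈ -9.24 kJ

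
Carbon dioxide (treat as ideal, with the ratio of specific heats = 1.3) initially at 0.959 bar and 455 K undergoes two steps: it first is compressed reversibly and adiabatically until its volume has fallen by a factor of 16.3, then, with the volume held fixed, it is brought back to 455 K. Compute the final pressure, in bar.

P₃ ≈ 15.6 bar

Adiabatic step (PV^γ = const): P₂ = 0.959×16.3^(1.3) = 36.11 bar; T₂ = 455×16.3^(0.3) = 1051 K.
Isochoric: P₃ = P₂(T₃/T₂) = 36.11 × (455/1051) = 15.63 bar.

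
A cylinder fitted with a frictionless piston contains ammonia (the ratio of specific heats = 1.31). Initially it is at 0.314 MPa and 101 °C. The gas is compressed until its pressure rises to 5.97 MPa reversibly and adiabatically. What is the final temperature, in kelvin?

T₂ ≈ 751 K

Along an adiabat T P^((1−γ)/γ) is constant, so T₂ = T₁ (P₂/P₁)^((γ−1)/γ).
T₁ = 101 °C = 374.1 K.
T₂ = 374.1 × (5.97/0.314)^(0.237) = 751.1 K.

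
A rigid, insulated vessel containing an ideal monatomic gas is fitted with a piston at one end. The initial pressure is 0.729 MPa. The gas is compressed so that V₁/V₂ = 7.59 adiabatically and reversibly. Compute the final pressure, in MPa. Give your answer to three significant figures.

Adiabatic: P₁V₁^γ = P₂V₂^γ ⇒ P₂ = P₁ (V₁/V₂)^γ.
For a monatomic ideal gas γ = 5/3.
P₂ = 0.729 × 7.59^(5/3) = 21.37 MPa.

P₂ ≈ 21.4 MPa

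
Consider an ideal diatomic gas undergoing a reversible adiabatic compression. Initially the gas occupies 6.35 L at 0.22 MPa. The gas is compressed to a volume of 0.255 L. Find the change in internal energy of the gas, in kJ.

ΔU ≈ 9.14 kJ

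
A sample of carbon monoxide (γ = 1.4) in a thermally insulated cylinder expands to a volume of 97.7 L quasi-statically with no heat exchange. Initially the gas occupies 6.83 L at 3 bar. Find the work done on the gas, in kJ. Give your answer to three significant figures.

P₂ = P₁(V₁/V₂)^γ = 3×(6.83/97.7)^(1.4) = 0.07235 bar.
For a reversible adiabat, W_by_gas = (P₁V₁ − P₂V₂)/(γ−1).
W_by = (300000×0.00683 − 7235×0.0977) / (0.4) = 3355 J.
W_on_gas = −W_by = -3355 J.

W ≈ -3.36 kJ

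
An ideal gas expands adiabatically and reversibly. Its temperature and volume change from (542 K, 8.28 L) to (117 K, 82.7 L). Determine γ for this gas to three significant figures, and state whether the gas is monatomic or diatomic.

γ ≈ 1.67; monatomic

TV^(γ−1) = const ⇒ γ − 1 = ln(T₂/T₁) / ln(V₁/V₂).
γ = 1 + ln(117/542) / ln(8.28/82.7) = 1.666.
γ ≈ 1.67 is close to 5/3, so the gas is monatomic.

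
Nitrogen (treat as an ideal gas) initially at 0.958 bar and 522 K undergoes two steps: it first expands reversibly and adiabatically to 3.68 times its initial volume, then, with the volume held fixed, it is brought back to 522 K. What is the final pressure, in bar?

P₃ ≈ 0.260 bar

For a diatomic ideal gas γ = 7/5.
Adiabatic step (PV^γ = const): P₂ = 0.958×(1/3.68)^(7/5) = 0.1546 bar; T₂ = 522×(1/3.68)^(2/5) = 310 K.
Isochoric: P₃ = P₂(T₃/T₂) = 0.1546 × (522/310) = 0.2603 bar.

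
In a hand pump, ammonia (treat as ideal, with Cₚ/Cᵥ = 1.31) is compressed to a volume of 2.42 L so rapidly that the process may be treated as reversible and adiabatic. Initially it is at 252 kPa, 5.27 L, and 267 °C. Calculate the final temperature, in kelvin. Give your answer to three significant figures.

For a reversible adiabat TV^(γ−1) is constant, so T₂ = T₁ (V₁/V₂)^(γ−1).
T₁ = 267 °C = 540.1 K.
T₂ = 540.1 × (5.27/2.42)^(0.31) = 687.5 K.

T₂ ≈ 688 K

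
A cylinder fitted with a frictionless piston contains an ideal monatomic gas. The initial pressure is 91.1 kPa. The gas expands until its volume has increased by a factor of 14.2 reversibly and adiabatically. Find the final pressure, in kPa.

P₂ ≈ 1.09 kPa

Since PV^γ is constant along a reversible adiabat, P₂ = P₁ (V₁/V₂)^γ.
For a monatomic ideal gas γ = 5/3.
P₂ = 91.1 × (1/14.2)^(5/3) = 1.094 kPa.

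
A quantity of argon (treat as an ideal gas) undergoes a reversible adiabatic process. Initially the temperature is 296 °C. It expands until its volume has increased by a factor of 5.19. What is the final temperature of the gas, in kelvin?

T₂ ≈ 190 K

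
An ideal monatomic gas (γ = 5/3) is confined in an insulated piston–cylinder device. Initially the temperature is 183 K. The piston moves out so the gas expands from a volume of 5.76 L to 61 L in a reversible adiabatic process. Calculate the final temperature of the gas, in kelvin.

For a reversible adiabat TV^(γ−1) is constant, so T₂ = T₁ (V₁/V₂)^(γ−1).
T₂ = 183 × (5.76/61)^(2/3) = 37.95 K.

T₂ ≈ 37.9 K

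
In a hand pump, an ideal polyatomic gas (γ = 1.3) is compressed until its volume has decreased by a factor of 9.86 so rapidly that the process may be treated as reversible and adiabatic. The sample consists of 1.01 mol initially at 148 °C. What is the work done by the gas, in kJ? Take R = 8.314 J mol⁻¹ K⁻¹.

W ≈ -11.6 kJ

For a reversible adiabat TV^(γ−1) is constant, so T₂ = T₁ (V₁/V₂)^(γ−1).
T₁ = 148 °C = 421.1 K.
T₂ = 421.1 × 9.86^(0.3) = 836.8 K.
Q = 0, so ΔU = W_on_gas = nCᵥΔT with Cᵥ = R/(γ−1) = 27.71 J/(mol·K).
ΔU = 1.01 × 27.71 × (836.8 − 421.1) = 11630 J.
Work done by the gas = −ΔU = -11630 J.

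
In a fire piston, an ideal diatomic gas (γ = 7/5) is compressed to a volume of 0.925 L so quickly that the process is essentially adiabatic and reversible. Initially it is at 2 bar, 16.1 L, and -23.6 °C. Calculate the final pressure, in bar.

P₂ ≈ 109 bar

Adiabatic: P₁V₁^γ = P₂V₂^γ ⇒ P₂ = P₁ (V₁/V₂)^γ.
P₂ = 2 × (16.1/0.925)^(7/5) = 109.1 bar.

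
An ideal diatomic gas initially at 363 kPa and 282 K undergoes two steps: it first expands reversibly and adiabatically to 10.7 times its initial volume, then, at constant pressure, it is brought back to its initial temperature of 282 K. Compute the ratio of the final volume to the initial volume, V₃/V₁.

V₃/V₁ ≈ 27.6

For a diatomic ideal gas γ = 7/5.
Adiabatic step: V₂/V₁ = 10.7; T₂ = T₁·(1/10.7)^(2/5) = 109.3 K.
Isobaric step: V₃/V₂ = T₃/T₂ = 282/109.3.
V₃/V₁ = (V₂/V₁)(V₃/V₂) = 10.7 × (282/109.3) = 27.61.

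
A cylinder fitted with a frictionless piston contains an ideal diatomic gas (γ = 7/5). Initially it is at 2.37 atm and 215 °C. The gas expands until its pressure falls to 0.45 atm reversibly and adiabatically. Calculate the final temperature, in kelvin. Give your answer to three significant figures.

T₂ ≈ 304 K

Along an adiabat T P^((1−γ)/γ) is constant, so T₂ = T₁ (P₂/P₁)^((γ−1)/γ).
T₁ = 215 °C = 488.1 K.
T₂ = 488.1 × (0.45/2.37)^(2/7) = 303.7 K.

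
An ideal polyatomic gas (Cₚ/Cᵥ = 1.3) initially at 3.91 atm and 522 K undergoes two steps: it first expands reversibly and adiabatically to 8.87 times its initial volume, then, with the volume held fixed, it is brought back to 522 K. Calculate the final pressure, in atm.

P₃ ≈ 0.441 atm

Adiabatic step (PV^γ = const): P₂ = 3.91×(1/8.87)^(1.3) = 0.229 atm; T₂ = 522×(1/8.87)^(0.3) = 271.2 K.
Isochoric: P₃ = P₂(T₃/T₂) = 0.229 × (522/271.2) = 0.4408 atm.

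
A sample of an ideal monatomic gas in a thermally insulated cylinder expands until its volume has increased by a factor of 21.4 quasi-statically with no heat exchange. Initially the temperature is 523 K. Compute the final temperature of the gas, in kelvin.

T₂ ≈ 67.9 K

Adiabatic: T₁V₁^(γ−1) = T₂V₂^(γ−1) ⇒ T₂ = T₁ (V₁/V₂)^(γ−1).
For a monatomic ideal gas γ = 5/3, so γ−1 = 2/3.
T₂ = 523 × (1/21.4)^(2/3) = 67.85 K.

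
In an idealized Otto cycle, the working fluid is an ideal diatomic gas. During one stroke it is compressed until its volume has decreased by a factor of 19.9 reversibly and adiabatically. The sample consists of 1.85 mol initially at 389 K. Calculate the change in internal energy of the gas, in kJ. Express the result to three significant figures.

For a reversible adiabat TV^(γ−1) is constant, so T₂ = T₁ (V₁/V₂)^(γ−1).
γ = 7/5 for a diatomic ideal gas, so γ−1 = 2/5.
T₂ = 389 × 19.9^(2/5) = 1287 K.
Q = 0, so ΔU = W_on_gas = nCᵥΔT with Cᵥ = R/(γ−1) = 20.79 J/(mol·K).
ΔU = 1.85 × 20.79 × (1287 − 389) = 34520 J.

ΔU ≈ 34.5 kJ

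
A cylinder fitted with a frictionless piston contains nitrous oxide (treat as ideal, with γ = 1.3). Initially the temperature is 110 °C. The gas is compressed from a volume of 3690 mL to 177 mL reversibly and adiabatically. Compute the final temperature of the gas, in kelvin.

T₂ ≈ 953 K

Adiabatic: T₁V₁^(γ−1) = T₂V₂^(γ−1) ⇒ T₂ = T₁ (V₁/V₂)^(γ−1).
T₁ = 110 °C = 383.1 K.
T₂ = 383.1 × (3690/177)^(0.3) = 953 K.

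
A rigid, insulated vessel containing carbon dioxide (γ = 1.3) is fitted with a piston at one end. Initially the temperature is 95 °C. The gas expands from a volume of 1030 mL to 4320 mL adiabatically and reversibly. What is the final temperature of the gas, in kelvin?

For a reversible adiabat TV^(γ−1) is constant, so T₂ = T₁ (V₁/V₂)^(γ−1).
T₁ = 95 °C = 368.1 K.
T₂ = 368.1 × (1030/4320)^(0.3) = 239.5 K.

T₂ ≈ 239 K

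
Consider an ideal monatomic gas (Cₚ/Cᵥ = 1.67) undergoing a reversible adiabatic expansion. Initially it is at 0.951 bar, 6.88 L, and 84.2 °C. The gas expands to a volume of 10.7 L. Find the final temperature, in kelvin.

T₂ ≈ 266 K

For a reversible adiabat TV^(γ−1) is constant, so T₂ = T₁ (V₁/V₂)^(γ−1).
T₁ = 84.2 °C = 357.3 K.
T₂ = 357.3 × (6.88/10.7)^(0.67) = 265.8 K.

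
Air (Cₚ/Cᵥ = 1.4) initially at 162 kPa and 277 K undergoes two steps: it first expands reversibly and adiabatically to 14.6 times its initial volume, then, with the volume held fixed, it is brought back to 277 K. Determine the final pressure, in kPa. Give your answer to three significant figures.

Adiabatic step (PV^γ = const): P₂ = 162×(1/14.6)^(1.4) = 3.797 kPa; T₂ = 277×(1/14.6)^(0.4) = 94.78 K.
Isochoric: P₃ = P₂(T₃/T₂) = 3.797 × (277/94.78) = 11.1 kPa.

P₃ ≈ 11.1 kPa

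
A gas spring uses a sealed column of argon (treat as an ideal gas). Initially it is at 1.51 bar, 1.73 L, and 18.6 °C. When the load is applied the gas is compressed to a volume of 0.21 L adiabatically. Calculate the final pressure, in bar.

P₂ ≈ 50.7 bar

Adiabatic: P₁V₁^γ = P₂V₂^γ ⇒ P₂ = P₁ (V₁/V₂)^γ.
γ = 5/3 for a monatomic ideal gas.
P₂ = 1.51 × (1.73/0.21)^(5/3) = 50.74 bar.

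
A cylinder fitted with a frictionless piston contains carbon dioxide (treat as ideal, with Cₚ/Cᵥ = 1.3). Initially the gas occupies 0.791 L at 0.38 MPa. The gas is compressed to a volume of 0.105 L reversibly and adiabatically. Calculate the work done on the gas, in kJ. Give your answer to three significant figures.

W ≈ 0.834 kJ

P₂ = P₁(V₁/V₂)^γ = 0.38×(0.791/0.105)^(1.3) = 5.246 MPa.
For a reversible adiabat, W_by_gas = (P₁V₁ − P₂V₂)/(γ−1).
W_by = (380000×0.000791 − 5.246×10^6×0.000105) / (0.3) = -834.3 J.
W_on_gas = −W_by = 834.3 J.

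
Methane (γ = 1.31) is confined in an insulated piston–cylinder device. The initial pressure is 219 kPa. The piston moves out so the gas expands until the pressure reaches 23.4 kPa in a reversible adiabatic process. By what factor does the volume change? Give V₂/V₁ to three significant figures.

From PV^γ = const, V₂/V₁ = (P₁/P₂)^(1/γ).
V₂/V₁ = (219/23.4)^(0.763) = 5.513.

V₂/V₁ ≈ 5.51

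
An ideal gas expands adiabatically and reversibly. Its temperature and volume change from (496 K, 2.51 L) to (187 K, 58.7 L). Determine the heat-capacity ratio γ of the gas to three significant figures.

TV^(γ−1) = const ⇒ γ − 1 = ln(T₂/T₁) / ln(V₁/V₂).
γ = 1 + ln(187/496) / ln(2.51/58.7) = 1.309.

γ ≈ 1.31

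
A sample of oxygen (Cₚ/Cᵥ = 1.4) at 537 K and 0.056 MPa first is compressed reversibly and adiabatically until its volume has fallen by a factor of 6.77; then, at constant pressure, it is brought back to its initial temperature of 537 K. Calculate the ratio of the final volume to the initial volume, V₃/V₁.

Adiabatic step: V₂/V₁ = 0.1477; T₂ = T₁·6.77^(0.4) = 1154 K.
Isobaric step: V₃/V₂ = T₃/T₂ = 537/1154.
V₃/V₁ = (V₂/V₁)(V₃/V₂) = 0.1477 × (537/1154) = 0.06873.

V₃/V₁ ≈ 0.0687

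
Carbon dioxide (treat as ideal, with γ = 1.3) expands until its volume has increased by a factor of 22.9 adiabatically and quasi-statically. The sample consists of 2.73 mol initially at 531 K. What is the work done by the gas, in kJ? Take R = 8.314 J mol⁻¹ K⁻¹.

W ≈ 24.5 kJ

Adiabatic: T₁V₁^(γ−1) = T₂V₂^(γ−1) ⇒ T₂ = T₁ (V₁/V₂)^(γ−1).
T₂ = 531 × (1/22.9)^(0.3) = 207.6 K.
Q = 0, so ΔU = W_on_gas = nCᵥΔT with Cᵥ = R/(γ−1) = 27.71 J/(mol·K).
ΔU = 2.73 × 27.71 × (207.6 − 531) = -24470 J.
Work done by the gas = −ΔU = 24470 J.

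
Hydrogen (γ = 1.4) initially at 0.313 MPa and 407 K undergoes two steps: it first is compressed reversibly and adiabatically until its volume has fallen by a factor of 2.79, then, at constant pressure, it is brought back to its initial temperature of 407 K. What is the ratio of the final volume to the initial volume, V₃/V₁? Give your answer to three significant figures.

V₃/V₁ ≈ 0.238

Adiabatic step: V₂/V₁ = 0.3584; T₂ = T₁·2.79^(0.4) = 613.5 K.
Isobaric step: V₃/V₂ = T₃/T₂ = 407/613.5.
V₃/V₁ = (V₂/V₁)(V₃/V₂) = 0.3584 × (407/613.5) = 0.2378.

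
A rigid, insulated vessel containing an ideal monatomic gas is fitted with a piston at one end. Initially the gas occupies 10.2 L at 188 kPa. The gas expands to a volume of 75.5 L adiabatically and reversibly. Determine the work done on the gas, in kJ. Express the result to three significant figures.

W ≈ -2.12 kJ

γ = 5/3 for a monatomic ideal gas.
P₂ = P₁(V₁/V₂)^γ = 188×(10.2/75.5)^(5/3) = 6.687 kPa.
For a reversible adiabat, W_by_gas = (P₁V₁ − P₂V₂)/(γ−1).
W_by = (188000×0.0102 − 6687×0.0755) / (2/3) = 2119 J.
W_on_gas = −W_by = -2119 J.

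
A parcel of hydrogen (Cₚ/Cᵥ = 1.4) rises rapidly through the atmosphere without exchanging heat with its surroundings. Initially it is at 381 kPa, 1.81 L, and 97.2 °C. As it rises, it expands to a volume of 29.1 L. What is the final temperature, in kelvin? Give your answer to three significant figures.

For a reversible adiabat TV^(γ−1) is constant, so T₂ = T₁ (V₁/V₂)^(γ−1).
T₁ = 97.2 °C = 370.3 K.
T₂ = 370.3 × (1.81/29.1)^(0.4) = 121.9 K.

T₂ ≈ 122 K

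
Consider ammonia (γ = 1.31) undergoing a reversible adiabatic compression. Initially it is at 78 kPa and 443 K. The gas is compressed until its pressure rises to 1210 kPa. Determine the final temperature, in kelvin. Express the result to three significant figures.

Along an adiabat T P^((1−γ)/γ) is constant, so T₂ = T₁ (P₂/P₁)^((γ−1)/γ).
T₂ = 443 × (1210/78)^(0.237) = 847.6 K.

T₂ ≈ 848 K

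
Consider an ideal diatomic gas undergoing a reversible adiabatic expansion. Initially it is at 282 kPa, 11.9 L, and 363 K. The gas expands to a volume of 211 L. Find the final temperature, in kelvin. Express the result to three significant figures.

Adiabatic: T₁V₁^(γ−1) = T₂V₂^(γ−1) ⇒ T₂ = T₁ (V₁/V₂)^(γ−1).
γ = 7/5 for a diatomic ideal gas.
T₂ = 363 × (11.9/211)^(2/5) = 114.9 K.

T₂ ≈ 115 K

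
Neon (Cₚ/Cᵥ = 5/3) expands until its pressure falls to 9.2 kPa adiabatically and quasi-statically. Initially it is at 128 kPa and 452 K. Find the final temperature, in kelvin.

Adiabatic: T₂/T₁ = (P₂/P₁)^((γ−1)/γ).
T₂ = 452 × (9.2/128)^(2/5) = 157.7 K.

T₂ ≈ 158 K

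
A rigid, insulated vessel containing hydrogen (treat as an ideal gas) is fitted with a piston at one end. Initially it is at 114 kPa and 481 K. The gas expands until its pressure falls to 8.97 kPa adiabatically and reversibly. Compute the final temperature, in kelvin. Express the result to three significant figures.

Along an adiabat T P^((1−γ)/γ) is constant, so T₂ = T₁ (P₂/P₁)^((γ−1)/γ).
For a diatomic ideal gas γ = 7/5, so (γ−1)/γ = 2/7.
T₂ = 481 × (8.97/114)^(2/7) = 232.6 K.

T₂ ≈ 233 K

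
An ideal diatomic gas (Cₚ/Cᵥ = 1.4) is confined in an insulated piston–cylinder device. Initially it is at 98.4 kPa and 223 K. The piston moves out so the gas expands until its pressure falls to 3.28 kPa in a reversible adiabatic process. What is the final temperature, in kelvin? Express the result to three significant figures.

T₂ ≈ 84.4 K

Along an adiabat T P^((1−γ)/γ) is constant, so T₂ = T₁ (P₂/P₁)^((γ−1)/γ).
T₂ = 223 × (3.28/98.4)^(0.286) = 84.39 K.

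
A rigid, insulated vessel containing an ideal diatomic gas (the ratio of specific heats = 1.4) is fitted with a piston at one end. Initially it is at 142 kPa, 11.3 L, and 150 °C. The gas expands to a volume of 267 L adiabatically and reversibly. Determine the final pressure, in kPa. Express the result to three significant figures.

P₂ ≈ 1.70 kPa

Since PV^γ is constant along a reversible adiabat, P₂ = P₁ (V₁/V₂)^γ.
P₂ = 142 × (11.3/267)^(1.4) = 1.696 kPa.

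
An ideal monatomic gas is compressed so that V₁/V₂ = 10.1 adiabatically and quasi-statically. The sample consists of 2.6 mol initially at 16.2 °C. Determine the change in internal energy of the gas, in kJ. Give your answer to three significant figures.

Adiabatic: T₁V₁^(γ−1) = T₂V₂^(γ−1) ⇒ T₂ = T₁ (V₁/V₂)^(γ−1).
γ = 5/3 for a monatomic ideal gas, so γ−1 = 2/3.
T₁ = 16.2 °C = 289.3 K.
T₂ = 289.3 × 10.1^(2/3) = 1352 K.
Q = 0, so ΔU = W_on_gas = nCᵥΔT with Cᵥ = R/(γ−1) = 12.47 J/(mol·K).
ΔU = 2.6 × 12.47 × (1352 − 289.3) = 34460 J.

ΔU ≈ 34.5 kJ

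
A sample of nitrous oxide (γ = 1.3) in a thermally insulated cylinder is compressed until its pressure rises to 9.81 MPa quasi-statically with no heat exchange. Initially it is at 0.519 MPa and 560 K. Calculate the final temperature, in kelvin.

Along an adiabat T P^((1−γ)/γ) is constant, so T₂ = T₁ (P₂/P₁)^((γ−1)/γ).
T₂ = 560 × (9.81/0.519)^(0.231) = 1103 K.

T₂ ≈ 1100 K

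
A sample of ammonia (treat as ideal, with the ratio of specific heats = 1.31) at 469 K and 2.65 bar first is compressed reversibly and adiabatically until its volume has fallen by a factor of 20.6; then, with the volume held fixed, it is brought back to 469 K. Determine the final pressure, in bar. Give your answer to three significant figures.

P₃ ≈ 54.6 bar

Adiabatic step (PV^γ = const): P₂ = 2.65×20.6^(1.31) = 139.4 bar; T₂ = 469×20.6^(0.31) = 1198 K.
Isochoric: P₃ = P₂(T₃/T₂) = 139.4 × (469/1198) = 54.59 bar.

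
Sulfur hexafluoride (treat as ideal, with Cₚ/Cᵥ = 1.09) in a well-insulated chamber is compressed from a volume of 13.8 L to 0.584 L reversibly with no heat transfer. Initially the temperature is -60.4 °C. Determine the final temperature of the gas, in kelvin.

Adiabatic: T₁V₁^(γ−1) = T₂V₂^(γ−1) ⇒ T₂ = T₁ (V₁/V₂)^(γ−1).
T₁ = -60.4 °C = 212.7 K.
T₂ = 212.7 × (13.8/0.584)^(0.09) = 282.8 K.

T₂ ≈ 283 K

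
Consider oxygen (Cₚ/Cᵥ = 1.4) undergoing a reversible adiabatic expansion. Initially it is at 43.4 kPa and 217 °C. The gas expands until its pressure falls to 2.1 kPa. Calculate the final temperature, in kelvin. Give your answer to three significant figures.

T₂ ≈ 206 K

Adiabatic: T₂/T₁ = (P₂/P₁)^((γ−1)/γ).
T₁ = 217 °C = 490.1 K.
T₂ = 490.1 × (2.1/43.4)^(0.286) = 206.3 K.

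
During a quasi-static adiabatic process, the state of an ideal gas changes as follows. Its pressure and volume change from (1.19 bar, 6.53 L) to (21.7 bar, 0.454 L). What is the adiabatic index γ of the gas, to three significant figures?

PV^γ = const ⇒ γ = ln(P₂/P₁) / ln(V₁/V₂).
γ = ln(21.7/1.19) / ln(6.53/0.454) = 1.089.

γ ≈ 1.09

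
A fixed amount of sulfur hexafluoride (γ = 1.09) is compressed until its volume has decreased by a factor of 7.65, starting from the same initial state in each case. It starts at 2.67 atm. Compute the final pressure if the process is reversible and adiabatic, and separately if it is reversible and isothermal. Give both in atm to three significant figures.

Isothermal: P₂ = P₁(V₁/V₂) = 2.67×7.65 = 20.43 atm.
Adiabatic: P₂ = P₁(V₁/V₂)^γ = 2.67×7.65^(1.09) = 24.53 atm.

adiabatic: 24.5 atm; isothermal: 20.4 atm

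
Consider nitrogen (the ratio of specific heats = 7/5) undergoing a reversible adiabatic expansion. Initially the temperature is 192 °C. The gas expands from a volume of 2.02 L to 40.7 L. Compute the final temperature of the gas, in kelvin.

T₂ ≈ 140 K

For a reversible adiabat TV^(γ−1) is constant, so T₂ = T₁ (V₁/V₂)^(γ−1).
T₁ = 192 °C = 465.1 K.
T₂ = 465.1 × (2.02/40.7)^(2/5) = 139.9 K.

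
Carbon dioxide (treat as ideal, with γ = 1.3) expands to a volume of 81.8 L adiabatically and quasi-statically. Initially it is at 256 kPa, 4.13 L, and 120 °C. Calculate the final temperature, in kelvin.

For a reversible adiabat TV^(γ−1) is constant, so T₂ = T₁ (V₁/V₂)^(γ−1).
T₁ = 120 °C = 393.1 K.
T₂ = 393.1 × (4.13/81.8)^(0.3) = 160.5 K.

T₂ ≈ 161 K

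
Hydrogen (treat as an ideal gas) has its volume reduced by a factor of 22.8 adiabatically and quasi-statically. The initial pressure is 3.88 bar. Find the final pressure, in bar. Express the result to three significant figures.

P₂ ≈ 309 bar

Since PV^γ is constant along a reversible adiabat, P₂ = P₁ (V₁/V₂)^γ.
For a diatomic ideal gas γ = 7/5.
P₂ = 3.88 × 22.8^(7/5) = 309 bar.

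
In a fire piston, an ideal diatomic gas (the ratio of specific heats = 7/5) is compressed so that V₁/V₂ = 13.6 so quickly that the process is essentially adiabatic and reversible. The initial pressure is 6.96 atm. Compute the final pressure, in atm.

P₂ ≈ 269 atm

Since PV^γ is constant along a reversible adiabat, P₂ = P₁ (V₁/V₂)^γ.
P₂ = 6.96 × 13.6^(7/5) = 268.9 atm.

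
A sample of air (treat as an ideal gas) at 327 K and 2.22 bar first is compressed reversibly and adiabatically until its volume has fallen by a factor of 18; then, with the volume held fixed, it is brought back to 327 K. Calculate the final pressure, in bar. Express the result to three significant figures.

For a diatomic ideal gas γ = 7/5.
Adiabatic step (PV^γ = const): P₂ = 2.22×18^(7/5) = 127 bar; T₂ = 327×18^(2/5) = 1039 K.
Isochoric: P₃ = P₂(T₃/T₂) = 127 × (327/1039) = 39.96 bar.

P₃ ≈ 40.0 bar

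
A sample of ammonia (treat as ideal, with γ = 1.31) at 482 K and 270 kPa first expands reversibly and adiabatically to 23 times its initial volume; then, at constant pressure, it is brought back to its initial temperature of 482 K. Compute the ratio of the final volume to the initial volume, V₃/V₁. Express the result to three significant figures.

V₃/V₁ ≈ 60.8

Adiabatic step: V₂/V₁ = 23; T₂ = T₁·(1/23)^(0.31) = 182.4 K.
Isobaric step: V₃/V₂ = T₃/T₂ = 482/182.4.
V₃/V₁ = (V₂/V₁)(V₃/V₂) = 23 × (482/182.4) = 60.79.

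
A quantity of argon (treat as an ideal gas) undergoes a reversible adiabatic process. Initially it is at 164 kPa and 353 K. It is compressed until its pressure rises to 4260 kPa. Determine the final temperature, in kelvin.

T₂ ≈ 1300 K

Adiabatic: T₂/T₁ = (P₂/P₁)^((γ−1)/γ).
For a monatomic ideal gas γ = 5/3, so (γ−1)/γ = 2/5.
T₂ = 353 × (4260/164)^(2/5) = 1299 K.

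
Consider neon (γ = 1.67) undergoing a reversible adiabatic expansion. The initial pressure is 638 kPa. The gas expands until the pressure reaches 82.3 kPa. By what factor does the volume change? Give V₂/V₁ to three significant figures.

V₂/V₁ ≈ 3.41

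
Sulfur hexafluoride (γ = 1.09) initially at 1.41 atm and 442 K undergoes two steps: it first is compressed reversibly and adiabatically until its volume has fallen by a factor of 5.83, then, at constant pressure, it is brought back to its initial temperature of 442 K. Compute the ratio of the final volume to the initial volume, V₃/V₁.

V₃/V₁ ≈ 0.146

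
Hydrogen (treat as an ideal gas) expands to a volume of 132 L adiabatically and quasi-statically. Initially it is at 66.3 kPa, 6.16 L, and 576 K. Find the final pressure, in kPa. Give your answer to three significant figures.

P₂ ≈ 0.908 kPa

Adiabatic: P₁V₁^γ = P₂V₂^γ ⇒ P₂ = P₁ (V₁/V₂)^γ.
γ = 7/5 for a diatomic ideal gas.
P₂ = 66.3 × (6.16/132)^(7/5) = 0.9081 kPa.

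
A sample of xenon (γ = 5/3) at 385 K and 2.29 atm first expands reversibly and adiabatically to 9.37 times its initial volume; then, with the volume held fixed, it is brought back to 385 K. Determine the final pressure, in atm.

P₃ ≈ 0.244 atm

Adiabatic step (PV^γ = const): P₂ = 2.29×(1/9.37)^(5/3) = 0.05499 atm; T₂ = 385×(1/9.37)^(2/3) = 86.62 K.
Isochoric: P₃ = P₂(T₃/T₂) = 0.05499 × (385/86.62) = 0.2444 atm.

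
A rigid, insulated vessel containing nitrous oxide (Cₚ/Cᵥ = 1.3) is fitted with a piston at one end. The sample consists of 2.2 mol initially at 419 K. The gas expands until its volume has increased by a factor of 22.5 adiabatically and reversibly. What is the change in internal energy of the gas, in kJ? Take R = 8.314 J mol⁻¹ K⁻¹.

Adiabatic: T₁V₁^(γ−1) = T₂V₂^(γ−1) ⇒ T₂ = T₁ (V₁/V₂)^(γ−1).
T₂ = 419 × (1/22.5)^(0.3) = 164.6 K.
Q = 0, so ΔU = W_on_gas = nCᵥΔT with Cᵥ = R/(γ−1) = 27.71 J/(mol·K).
ΔU = 2.2 × 27.71 × (164.6 − 419) = -15510 J.

ΔU ≈ -15.5 kJ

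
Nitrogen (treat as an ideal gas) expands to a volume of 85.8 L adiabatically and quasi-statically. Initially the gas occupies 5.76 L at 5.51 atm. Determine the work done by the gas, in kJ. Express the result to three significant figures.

γ = 7/5 for a diatomic ideal gas.
P₂ = P₁(V₁/V₂)^γ = 5.51×(5.76/85.8)^(7/5) = 0.1256 atm.
For a reversible adiabat, W_by_gas = (P₁V₁ − P₂V₂)/(γ−1).
W_by = (558300×0.00576 − 12720×0.0858) / (2/5) = 5311 J.

W ≈ 5.31 kJ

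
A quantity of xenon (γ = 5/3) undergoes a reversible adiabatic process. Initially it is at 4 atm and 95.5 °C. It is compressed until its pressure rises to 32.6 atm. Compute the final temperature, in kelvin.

T₂ ≈ 853 K

Along an adiabat T P^((1−γ)/γ) is constant, so T₂ = T₁ (P₂/P₁)^((γ−1)/γ).
T₁ = 95.5 °C = 368.6 K.
T₂ = 368.6 × (32.6/4)^(2/5) = 853.3 K.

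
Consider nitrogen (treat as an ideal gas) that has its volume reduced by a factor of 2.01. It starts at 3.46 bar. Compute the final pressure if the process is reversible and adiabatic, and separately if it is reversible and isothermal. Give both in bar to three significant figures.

adiabatic: 9.19 bar; isothermal: 6.95 bar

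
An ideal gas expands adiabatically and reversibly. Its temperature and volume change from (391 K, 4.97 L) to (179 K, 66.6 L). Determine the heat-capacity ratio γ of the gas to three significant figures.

γ ≈ 1.30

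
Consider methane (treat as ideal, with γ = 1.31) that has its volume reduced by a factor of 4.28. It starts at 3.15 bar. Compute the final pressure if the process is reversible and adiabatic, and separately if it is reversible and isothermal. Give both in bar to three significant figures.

adiabatic: 21.2 bar; isothermal: 13.5 bar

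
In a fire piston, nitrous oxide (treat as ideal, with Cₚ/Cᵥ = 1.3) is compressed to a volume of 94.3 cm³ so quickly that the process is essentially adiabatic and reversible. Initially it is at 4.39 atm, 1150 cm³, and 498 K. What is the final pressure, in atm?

Since PV^γ is constant along a reversible adiabat, P₂ = P₁ (V₁/V₂)^γ.
P₂ = 4.39 × (1150/94.3)^(1.3) = 113.4 atm.

P₂ ≈ 113 atm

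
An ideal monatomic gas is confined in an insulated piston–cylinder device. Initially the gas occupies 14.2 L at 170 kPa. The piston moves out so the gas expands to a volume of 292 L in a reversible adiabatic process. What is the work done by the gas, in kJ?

γ = 5/3 for a monatomic ideal gas.
P₂ = P₁(V₁/V₂)^γ = 170×(14.2/292)^(5/3) = 1.101 kPa.
For a reversible adiabat, W_by_gas = (P₁V₁ − P₂V₂)/(γ−1).
W_by = (170000×0.0142 − 1101×0.292) / (2/3) = 3139 J.

W ≈ 3.14 kJ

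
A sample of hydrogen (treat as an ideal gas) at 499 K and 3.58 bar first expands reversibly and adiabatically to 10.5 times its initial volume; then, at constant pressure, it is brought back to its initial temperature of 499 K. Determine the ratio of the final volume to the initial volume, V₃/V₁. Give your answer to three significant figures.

V₃/V₁ ≈ 26.9

For a diatomic ideal gas γ = 7/5.
Adiabatic step: V₂/V₁ = 10.5; T₂ = T₁·(1/10.5)^(2/5) = 194.8 K.
Isobaric step: V₃/V₂ = T₃/T₂ = 499/194.8.
V₃/V₁ = (V₂/V₁)(V₃/V₂) = 10.5 × (499/194.8) = 26.89.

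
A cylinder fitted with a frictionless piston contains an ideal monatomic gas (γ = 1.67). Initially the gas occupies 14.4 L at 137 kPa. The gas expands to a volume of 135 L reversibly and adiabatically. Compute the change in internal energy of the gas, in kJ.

ΔU ≈ -2.29 kJ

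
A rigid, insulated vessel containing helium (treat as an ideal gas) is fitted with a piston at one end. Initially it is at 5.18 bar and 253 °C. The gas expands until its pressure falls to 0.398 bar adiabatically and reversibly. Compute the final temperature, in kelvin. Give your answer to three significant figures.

Along an adiabat T P^((1−γ)/γ) is constant, so T₂ = T₁ (P₂/P₁)^((γ−1)/γ).
For a monatomic ideal gas γ = 5/3, so (γ−1)/γ = 2/5.
T₁ = 253 °C = 526.1 K.
T₂ = 526.1 × (0.398/5.18)^(2/5) = 188.5 K.

T₂ ≈ 189 K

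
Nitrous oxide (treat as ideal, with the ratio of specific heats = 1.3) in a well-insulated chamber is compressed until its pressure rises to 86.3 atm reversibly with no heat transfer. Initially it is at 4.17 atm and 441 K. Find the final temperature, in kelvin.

T₂ ≈ 887 K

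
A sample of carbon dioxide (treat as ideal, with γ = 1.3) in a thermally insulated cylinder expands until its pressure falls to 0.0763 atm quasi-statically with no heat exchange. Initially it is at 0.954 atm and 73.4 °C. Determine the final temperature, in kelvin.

Adiabatic: T₂/T₁ = (P₂/P₁)^((γ−1)/γ).
T₁ = 73.4 °C = 346.5 K.
T₂ = 346.5 × (0.0763/0.954)^(0.231) = 193.5 K.

T₂ ≈ 193 K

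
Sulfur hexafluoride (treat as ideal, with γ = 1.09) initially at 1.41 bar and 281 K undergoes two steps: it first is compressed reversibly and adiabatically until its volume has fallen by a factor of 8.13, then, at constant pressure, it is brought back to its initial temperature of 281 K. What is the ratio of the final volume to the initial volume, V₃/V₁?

V₃/V₁ ≈ 0.102

Adiabatic step: V₂/V₁ = 0.123; T₂ = T₁·8.13^(0.09) = 339.3 K.
Isobaric step: V₃/V₂ = T₃/T₂ = 281/339.3.
V₃/V₁ = (V₂/V₁)(V₃/V₂) = 0.123 × (281/339.3) = 0.1019.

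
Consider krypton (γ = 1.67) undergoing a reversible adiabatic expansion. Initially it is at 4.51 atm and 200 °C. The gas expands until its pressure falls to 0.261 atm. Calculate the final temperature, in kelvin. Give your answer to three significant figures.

Along an adiabat T P^((1−γ)/γ) is constant, so T₂ = T₁ (P₂/P₁)^((γ−1)/γ).
T₁ = 200 °C = 473.1 K.
T₂ = 473.1 × (0.261/4.51)^(0.401) = 150.8 K.

T₂ ≈ 151 K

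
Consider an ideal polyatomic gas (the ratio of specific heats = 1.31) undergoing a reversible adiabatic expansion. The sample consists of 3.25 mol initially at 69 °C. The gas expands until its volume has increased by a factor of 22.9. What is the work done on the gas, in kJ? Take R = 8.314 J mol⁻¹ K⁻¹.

W ≈ -18.5 kJ

For a reversible adiabat TV^(γ−1) is constant, so T₂ = T₁ (V₁/V₂)^(γ−1).
T₁ = 69 °C = 342.1 K.
T₂ = 342.1 × (1/22.9)^(0.31) = 129.6 K.
Q = 0, so ΔU = W_on_gas = nCᵥΔT with Cᵥ = R/(γ−1) = 26.82 J/(mol·K).
ΔU = 3.25 × 26.82 × (129.6 − 342.1) = -18520 J.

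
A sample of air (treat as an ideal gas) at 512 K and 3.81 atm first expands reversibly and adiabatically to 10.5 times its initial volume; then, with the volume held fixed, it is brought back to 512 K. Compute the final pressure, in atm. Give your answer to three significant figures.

For a diatomic ideal gas γ = 7/5.
Adiabatic step (PV^γ = const): P₂ = 3.81×(1/10.5)^(7/5) = 0.1417 atm; T₂ = 512×(1/10.5)^(2/5) = 199.9 K.
Isochoric: P₃ = P₂(T₃/T₂) = 0.1417 × (512/199.9) = 0.3629 atm.

P₃ ≈ 0.363 atm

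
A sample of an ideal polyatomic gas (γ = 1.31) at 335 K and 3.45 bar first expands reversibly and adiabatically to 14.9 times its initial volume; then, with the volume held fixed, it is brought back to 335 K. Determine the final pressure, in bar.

P₃ ≈ 0.232 bar

Adiabatic step (PV^γ = const): P₂ = 3.45×(1/14.9)^(1.31) = 0.1002 bar; T₂ = 335×(1/14.9)^(0.31) = 145 K.
Isochoric: P₃ = P₂(T₃/T₂) = 0.1002 × (335/145) = 0.2315 bar.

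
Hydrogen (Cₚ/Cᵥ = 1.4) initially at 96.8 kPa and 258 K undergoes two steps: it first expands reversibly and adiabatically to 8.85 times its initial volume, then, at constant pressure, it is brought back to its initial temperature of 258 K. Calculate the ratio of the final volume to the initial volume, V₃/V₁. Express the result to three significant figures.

Adiabatic step: V₂/V₁ = 8.85; T₂ = T₁·(1/8.85)^(0.4) = 107.9 K.
Isobaric step: V₃/V₂ = T₃/T₂ = 258/107.9.
V₃/V₁ = (V₂/V₁)(V₃/V₂) = 8.85 × (258/107.9) = 21.17.

V₃/V₁ ≈ 21.2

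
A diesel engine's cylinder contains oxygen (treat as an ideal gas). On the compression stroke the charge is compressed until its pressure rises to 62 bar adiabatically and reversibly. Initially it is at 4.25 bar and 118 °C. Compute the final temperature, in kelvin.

T₂ ≈ 841 K

Along an adiabat T P^((1−γ)/γ) is constant, so T₂ = T₁ (P₂/P₁)^((γ−1)/γ).
For a diatomic ideal gas γ = 7/5, so (γ−1)/γ = 2/7.
T₁ = 118 °C = 391.1 K.
T₂ = 391.1 × (62/4.25)^(2/7) = 841.2 K.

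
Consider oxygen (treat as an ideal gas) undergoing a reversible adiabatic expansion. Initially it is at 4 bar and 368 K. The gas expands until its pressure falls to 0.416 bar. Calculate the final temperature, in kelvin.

Adiabatic: T₂/T₁ = (P₂/P₁)^((γ−1)/γ).
For a diatomic ideal gas γ = 7/5, so (γ−1)/γ = 2/7.
T₂ = 368 × (0.416/4)^(2/7) = 192.8 K.

T₂ ≈ 193 K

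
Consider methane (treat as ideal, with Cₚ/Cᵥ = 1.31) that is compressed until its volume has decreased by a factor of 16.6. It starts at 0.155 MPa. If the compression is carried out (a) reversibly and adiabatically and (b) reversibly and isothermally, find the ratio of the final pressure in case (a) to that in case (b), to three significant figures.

Isothermal: P_b = P₁(V₁/V₂) = 0.155×16.6.
Adiabatic: P_a = P₁(V₁/V₂)^γ = 0.155×16.6^(1.31).
P_a/P_b = (V₁/V₂)^(γ−1) = 16.6^(0.31) = 2.389.

P_adiabatic / P_isothermal ≈ 2.39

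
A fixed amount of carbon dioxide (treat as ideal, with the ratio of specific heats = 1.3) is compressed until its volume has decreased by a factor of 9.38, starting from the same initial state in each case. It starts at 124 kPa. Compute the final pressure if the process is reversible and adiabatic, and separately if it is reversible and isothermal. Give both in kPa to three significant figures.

adiabatic: 2280 kPa; isothermal: 1160 kPa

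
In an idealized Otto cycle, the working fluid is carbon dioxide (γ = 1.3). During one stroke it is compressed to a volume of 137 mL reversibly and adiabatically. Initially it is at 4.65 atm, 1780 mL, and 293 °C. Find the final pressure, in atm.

Adiabatic: P₁V₁^γ = P₂V₂^γ ⇒ P₂ = P₁ (V₁/V₂)^γ.
P₂ = 4.65 × (1780/137)^(1.3) = 130.4 atm.

P₂ ≈ 130 atm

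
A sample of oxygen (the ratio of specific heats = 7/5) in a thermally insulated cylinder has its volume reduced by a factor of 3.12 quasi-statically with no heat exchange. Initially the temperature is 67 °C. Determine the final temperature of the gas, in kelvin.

T₂ ≈ 536 K

Adiabatic: T₁V₁^(γ−1) = T₂V₂^(γ−1) ⇒ T₂ = T₁ (V₁/V₂)^(γ−1).
T₁ = 67 °C = 340.1 K.
T₂ = 340.1 × 3.12^(2/5) = 536.2 K.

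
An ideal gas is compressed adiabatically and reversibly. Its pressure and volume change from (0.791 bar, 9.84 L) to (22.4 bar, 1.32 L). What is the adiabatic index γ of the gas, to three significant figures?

γ ≈ 1.66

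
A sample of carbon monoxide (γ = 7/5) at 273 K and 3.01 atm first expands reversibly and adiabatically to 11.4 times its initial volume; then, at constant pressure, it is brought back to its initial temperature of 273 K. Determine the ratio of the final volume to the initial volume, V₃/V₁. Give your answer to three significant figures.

V₃/V₁ ≈ 30.2

Adiabatic step: V₂/V₁ = 11.4; T₂ = T₁·(1/11.4)^(2/5) = 103.1 K.
Isobaric step: V₃/V₂ = T₃/T₂ = 273/103.1.
V₃/V₁ = (V₂/V₁)(V₃/V₂) = 11.4 × (273/103.1) = 30.18.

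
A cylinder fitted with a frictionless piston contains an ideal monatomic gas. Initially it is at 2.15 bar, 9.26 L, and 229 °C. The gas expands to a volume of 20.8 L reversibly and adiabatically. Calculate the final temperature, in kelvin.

T₂ ≈ 293 K

Adiabatic: T₁V₁^(γ−1) = T₂V₂^(γ−1) ⇒ T₂ = T₁ (V₁/V₂)^(γ−1).
γ = 5/3 for a monatomic ideal gas.
T₁ = 229 °C = 502.1 K.
T₂ = 502.1 × (9.26/20.8)^(2/3) = 292.8 K.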